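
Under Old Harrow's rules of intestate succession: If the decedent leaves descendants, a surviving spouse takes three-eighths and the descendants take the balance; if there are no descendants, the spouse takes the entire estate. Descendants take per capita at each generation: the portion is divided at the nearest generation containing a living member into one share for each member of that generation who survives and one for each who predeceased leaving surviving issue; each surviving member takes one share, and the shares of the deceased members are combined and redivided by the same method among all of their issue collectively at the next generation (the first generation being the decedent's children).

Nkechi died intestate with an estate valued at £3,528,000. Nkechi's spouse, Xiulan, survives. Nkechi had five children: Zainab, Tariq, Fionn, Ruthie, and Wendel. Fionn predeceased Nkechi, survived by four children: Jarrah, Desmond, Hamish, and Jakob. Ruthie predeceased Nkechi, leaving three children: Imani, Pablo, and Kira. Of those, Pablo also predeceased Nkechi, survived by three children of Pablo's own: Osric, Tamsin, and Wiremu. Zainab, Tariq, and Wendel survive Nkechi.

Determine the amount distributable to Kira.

Kira receives £126,000.

Xiulan takes three-eighths of £3,528,000 = £1,323,000. The remaining £2,205,000 passes to the descendants.
The descendants' portion (£2,205,000) is divided at the children's generation into 5 shares of £441,000. Zainab, Tariq, and Wendel each take £441,000. The 2 shares of the deceased (Fionn and Ruthie) are combined into a pool of £882,000.
That pool (£882,000) is divided at the grandchildren's generation into 7 shares of £126,000. Jarrah, Desmond, Hamish, Jakob, Imani, and Kira each take £126,000. The remaining share for the deceased Pablo (£126,000) is carried to the next generation.
That pool (£126,000) is divided at the great-grandchildren's generation equally among Osric, Tamsin, and Wiremu: £42,000 each.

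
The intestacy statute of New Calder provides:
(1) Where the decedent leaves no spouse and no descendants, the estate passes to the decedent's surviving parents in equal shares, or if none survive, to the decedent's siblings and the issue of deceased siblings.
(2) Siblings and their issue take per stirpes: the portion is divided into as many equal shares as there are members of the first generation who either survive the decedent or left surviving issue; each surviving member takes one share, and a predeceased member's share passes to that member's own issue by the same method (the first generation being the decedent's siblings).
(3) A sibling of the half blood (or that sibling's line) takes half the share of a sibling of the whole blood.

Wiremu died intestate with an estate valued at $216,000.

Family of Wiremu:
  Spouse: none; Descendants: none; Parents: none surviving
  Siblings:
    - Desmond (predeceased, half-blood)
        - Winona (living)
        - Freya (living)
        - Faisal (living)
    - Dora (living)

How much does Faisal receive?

The entire $216,000 passes to the siblings and their issue.
Counting each half-blood sibling's line as half a unit, there are 3/2 units in $216,000, so one unit is $144,000. Whole-blood lines (Dora) take $144,000 each; half-blood lines (Desmond) take $72,000 each.
Desmond's share ($72,000) is divided into 3 shares of $24,000: Winona, Freya, and Faisal each take $24,000.

Faisal receives $24,000.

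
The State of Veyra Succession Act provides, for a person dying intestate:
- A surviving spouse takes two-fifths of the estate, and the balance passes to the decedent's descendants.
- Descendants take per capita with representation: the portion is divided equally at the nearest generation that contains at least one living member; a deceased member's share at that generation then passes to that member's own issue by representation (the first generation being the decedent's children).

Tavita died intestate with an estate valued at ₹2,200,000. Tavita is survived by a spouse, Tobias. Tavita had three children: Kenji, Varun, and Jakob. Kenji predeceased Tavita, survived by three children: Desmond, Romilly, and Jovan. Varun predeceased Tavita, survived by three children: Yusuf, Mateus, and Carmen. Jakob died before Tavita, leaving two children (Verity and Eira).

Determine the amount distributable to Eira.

Tobias takes two-fifths of ₹2,200,000 = ₹880,000. The remaining ₹1,320,000 passes to the descendants.
No child survives, so the initial division is made at the grandchildren's generation.
The descendants' portion (₹1,320,000) is divided into 8 shares of ₹165,000: Desmond, Romilly, Jovan, Yusuf, Mateus, Carmen, Verity, and Eira each take ₹165,000.

Eira receives ₹165,000.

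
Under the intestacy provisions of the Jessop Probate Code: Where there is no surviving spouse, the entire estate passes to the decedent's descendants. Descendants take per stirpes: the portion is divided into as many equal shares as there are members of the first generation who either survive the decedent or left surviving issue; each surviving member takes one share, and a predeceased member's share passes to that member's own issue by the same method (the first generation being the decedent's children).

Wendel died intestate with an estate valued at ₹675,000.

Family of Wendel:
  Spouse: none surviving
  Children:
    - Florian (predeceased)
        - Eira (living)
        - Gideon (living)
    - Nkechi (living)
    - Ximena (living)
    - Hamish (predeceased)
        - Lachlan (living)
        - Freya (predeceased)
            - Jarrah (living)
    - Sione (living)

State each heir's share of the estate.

The entire ₹675,000 passes to the descendants.
That amount (₹675,000) is divided into 5 shares of ₹135,000: Nkechi, Ximena, and Sione each take ₹135,000; Florian's ₹135,000 share passes to Florian's issue; Hamish's ₹135,000 share passes to Hamish's issue.
Florian's share (₹135,000) is divided into 2 shares of ₹67,500: Eira and Gideon each take ₹67,500.
Hamish's share (₹135,000) is divided into 2 shares of ₹67,500: Lachlan takes ₹67,500; Freya's ₹67,500 share passes to Freya's issue.
Freya's share (₹67,500) passes entirely to Jarrah.

Eira: ₹67,500; Gideon: ₹67,500; Nkechi: ₹135,000; Ximena: ₹135,000; Lachlan: ₹67,500; Jarrah: ₹67,500; Sione: ₹135,000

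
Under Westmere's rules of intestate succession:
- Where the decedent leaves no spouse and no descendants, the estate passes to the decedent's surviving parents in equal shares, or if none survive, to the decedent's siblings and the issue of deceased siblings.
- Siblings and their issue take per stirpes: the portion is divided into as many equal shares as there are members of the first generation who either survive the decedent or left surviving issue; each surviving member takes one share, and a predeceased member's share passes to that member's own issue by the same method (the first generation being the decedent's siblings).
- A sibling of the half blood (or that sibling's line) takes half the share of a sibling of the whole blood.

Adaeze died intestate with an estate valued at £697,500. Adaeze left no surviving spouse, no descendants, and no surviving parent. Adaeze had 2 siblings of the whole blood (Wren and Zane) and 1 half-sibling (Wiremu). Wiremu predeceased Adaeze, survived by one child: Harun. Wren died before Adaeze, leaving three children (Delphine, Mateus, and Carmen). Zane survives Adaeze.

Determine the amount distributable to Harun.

Harun receives £139,500.

The entire £697,500 passes to the siblings and their issue.
Counting each half-blood sibling's line as half a unit, there are 5/2 units in £697,500, so one unit is £279,000. Whole-blood lines (Wren and Zane) take £279,000 each; half-blood lines (Wiremu) take £139,500 each.
Wiremu's share (£139,500) passes entirely to Harun.
Wren's share (£279,000) is divided into 3 shares of £93,000: Delphine, Mateus, and Carmen each take £93,000.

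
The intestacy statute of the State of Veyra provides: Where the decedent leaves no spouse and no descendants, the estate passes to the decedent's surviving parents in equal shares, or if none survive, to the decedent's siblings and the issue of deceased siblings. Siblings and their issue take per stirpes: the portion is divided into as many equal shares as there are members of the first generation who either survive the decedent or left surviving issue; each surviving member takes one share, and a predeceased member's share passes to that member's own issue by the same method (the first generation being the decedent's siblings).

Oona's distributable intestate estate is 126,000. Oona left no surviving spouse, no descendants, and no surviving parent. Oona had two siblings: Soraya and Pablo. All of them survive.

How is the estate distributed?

Soraya: 63,000; Pablo: 63,000

The entire 126,000 passes to the siblings and their issue.
That amount (126,000) is divided into 2 shares of 63,000: Soraya and Pablo each take 63,000.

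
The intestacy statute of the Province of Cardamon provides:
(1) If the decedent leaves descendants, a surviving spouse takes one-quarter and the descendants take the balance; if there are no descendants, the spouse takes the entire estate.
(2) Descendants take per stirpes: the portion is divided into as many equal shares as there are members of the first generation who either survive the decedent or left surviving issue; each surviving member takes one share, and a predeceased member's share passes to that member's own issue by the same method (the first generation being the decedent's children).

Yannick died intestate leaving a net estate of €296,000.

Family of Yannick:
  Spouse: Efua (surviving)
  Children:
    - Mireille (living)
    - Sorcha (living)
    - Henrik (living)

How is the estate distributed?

Efua takes one-quarter of €296,000 = €74,000. The remaining €222,000 passes to the descendants.
The descendants' portion (€222,000) is divided into 3 shares of €74,000: Mireille, Sorcha, and Henrik each take €74,000.

Efua: €74,000; Mireille: €74,000; Sorcha: €74,000; Henrik: €74,000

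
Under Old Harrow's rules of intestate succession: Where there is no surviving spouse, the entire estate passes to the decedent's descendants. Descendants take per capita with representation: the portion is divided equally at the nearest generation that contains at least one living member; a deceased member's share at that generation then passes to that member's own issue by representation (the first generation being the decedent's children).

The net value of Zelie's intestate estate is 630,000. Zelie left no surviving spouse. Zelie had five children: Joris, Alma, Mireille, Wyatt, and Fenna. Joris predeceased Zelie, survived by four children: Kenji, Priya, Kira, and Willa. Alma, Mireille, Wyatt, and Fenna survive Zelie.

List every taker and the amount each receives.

The entire 630,000 passes to the descendants.
That amount (630,000) is divided into 5 shares of 126,000: Alma, Mireille, Wyatt, and Fenna each take 126,000; Joris's 126,000 share passes to Joris's issue.
Joris's share (126,000) is divided into 4 shares of 31,500: Kenji, Priya, Kira, and Willa each take 31,500.

Kenji: 31,500; Priya: 31,500; Kira: 31,500; Willa: 31,500; Alma: 126,000; Mireille: 126,000; Wyatt: 126,000; Fenna: 126,000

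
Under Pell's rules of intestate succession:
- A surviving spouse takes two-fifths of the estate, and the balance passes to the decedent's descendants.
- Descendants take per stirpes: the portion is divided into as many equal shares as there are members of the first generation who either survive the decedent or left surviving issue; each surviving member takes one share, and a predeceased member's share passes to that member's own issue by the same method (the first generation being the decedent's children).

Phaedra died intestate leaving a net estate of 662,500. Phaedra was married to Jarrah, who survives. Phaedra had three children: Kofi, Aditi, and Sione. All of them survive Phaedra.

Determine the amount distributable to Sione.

Sione receives 132,500.

Jarrah takes two-fifths of 662,500 = 265,000. The remaining 397,500 passes to the descendants.
The descendants' portion (397,500) is divided into 3 shares of 132,500: Kofi, Aditi, and Sione each take 132,500.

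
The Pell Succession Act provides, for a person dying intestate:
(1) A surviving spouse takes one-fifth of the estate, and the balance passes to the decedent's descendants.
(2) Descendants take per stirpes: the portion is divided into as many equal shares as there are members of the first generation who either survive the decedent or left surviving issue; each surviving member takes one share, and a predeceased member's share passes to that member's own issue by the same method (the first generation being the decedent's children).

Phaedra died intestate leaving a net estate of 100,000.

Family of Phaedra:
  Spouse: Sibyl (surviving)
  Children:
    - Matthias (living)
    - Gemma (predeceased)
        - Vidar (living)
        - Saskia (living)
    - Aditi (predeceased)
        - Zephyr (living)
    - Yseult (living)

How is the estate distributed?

Sibyl: 20,000; Matthias: 20,000; Vidar: 10,000; Saskia: 10,000; Zephyr: 20,000; Yseult: 20,000

Sibyl takes one-fifth of 100,000 = 20,000. The remaining 80,000 passes to the descendants.
The descendants' portion (80,000) is divided into 4 shares of 20,000: Matthias and Yseult each take 20,000; Gemma's 20,000 share passes to Gemma's issue; Aditi's 20,000 share passes to Aditi's issue.
Gemma's share (20,000) is divided into 2 shares of 10,000: Vidar and Saskia each take 10,000.
Aditi's share (20,000) passes entirely to Zephyr.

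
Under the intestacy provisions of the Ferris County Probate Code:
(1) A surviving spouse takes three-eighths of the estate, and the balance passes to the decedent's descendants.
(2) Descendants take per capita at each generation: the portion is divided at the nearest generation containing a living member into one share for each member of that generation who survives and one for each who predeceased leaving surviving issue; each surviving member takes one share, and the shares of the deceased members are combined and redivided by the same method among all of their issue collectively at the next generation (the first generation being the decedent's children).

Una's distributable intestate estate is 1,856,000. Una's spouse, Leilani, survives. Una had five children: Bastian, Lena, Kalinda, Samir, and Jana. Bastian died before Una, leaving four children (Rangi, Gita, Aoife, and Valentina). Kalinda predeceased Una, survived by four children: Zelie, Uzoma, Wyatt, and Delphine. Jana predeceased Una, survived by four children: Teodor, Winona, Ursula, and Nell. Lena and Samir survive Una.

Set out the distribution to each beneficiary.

Leilani takes three-eighths of 1,856,000 = 696,000. The remaining 1,160,000 passes to the descendants.
The descendants' portion (1,160,000) is divided at the children's generation into 5 shares of 232,000. Lena and Samir each take 232,000. The 3 shares of the deceased (Bastian, Kalinda, and Jana) are combined into a pool of 696,000.
That pool (696,000) is divided at the grandchildren's generation equally among Rangi, Gita, Aoife, Valentina, Zelie, Uzoma, Wyatt, Delphine, Teodor, Winona, Ursula, and Nell: 58,000 each.

Leilani: 696,000; Rangi: 58,000; Gita: 58,000; Aoife: 58,000; Valentina: 58,000; Lena: 232,000; Zelie: 58,000; Uzoma: 58,000; Wyatt: 58,000; Delphine: 58,000; Samir: 232,000; Teodor: 58,000; Winona: 58,000; Ursula: 58,000; Nell: 58,000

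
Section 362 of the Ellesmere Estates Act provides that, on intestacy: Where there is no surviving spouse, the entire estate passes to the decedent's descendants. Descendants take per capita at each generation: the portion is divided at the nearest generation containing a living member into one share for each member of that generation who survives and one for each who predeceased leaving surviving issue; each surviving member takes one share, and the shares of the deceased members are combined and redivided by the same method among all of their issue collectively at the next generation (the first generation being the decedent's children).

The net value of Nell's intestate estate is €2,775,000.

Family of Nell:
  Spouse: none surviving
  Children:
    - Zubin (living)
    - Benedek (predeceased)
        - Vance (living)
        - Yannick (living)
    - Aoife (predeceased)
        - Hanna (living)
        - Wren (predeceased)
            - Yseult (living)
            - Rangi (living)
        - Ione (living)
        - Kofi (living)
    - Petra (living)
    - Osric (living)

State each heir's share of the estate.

The entire €2,775,000 passes to the descendants.
That amount (€2,775,000) is divided at the children's generation into 5 shares of €555,000. Zubin, Petra, and Osric each take €555,000. The 2 shares of the deceased (Benedek and Aoife) are combined into a pool of €1,110,000.
That pool (€1,110,000) is divided at the grandchildren's generation into 6 shares of €185,000. Vance, Yannick, Hanna, Ione, and Kofi each take €185,000. The remaining share for the deceased Wren (€185,000) is carried to the next generation.
That pool (€185,000) is divided at the great-grandchildren's generation equally among Yseult and Rangi: €92,500 each.

Zubin: €555,000; Vance: €185,000; Yannick: €185,000; Hanna: €185,000; Yseult: €92,500; Rangi: €92,500; Ione: €185,000; Kofi: €185,000; Petra: €555,000; Osric: €555,000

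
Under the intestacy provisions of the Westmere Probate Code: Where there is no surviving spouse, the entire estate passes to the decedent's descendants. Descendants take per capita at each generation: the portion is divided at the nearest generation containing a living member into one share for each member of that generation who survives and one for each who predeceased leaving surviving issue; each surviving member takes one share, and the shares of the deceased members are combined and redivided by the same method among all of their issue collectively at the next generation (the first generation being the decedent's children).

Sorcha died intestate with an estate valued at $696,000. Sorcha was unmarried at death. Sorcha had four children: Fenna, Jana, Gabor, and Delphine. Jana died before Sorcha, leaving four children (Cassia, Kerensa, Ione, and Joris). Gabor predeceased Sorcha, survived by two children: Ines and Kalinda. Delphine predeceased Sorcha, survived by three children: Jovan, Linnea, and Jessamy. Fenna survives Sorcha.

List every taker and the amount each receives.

Fenna: $174,000; Cassia: $58,000; Kerensa: $58,000; Ione: $58,000; Joris: $58,000; Ines: $58,000; Kalinda: $58,000; Jovan: $58,000; Linnea: $58,000; Jessamy: $58,000

The entire $696,000 passes to the descendants.
That amount ($696,000) is divided at the children's generation into 4 shares of $174,000. Fenna takes $174,000. The 3 shares of the deceased (Jana, Gabor, and Delphine) are combined into a pool of $522,000.
That pool ($522,000) is divided at the grandchildren's generation equally among Cassia, Kerensa, Ione, Joris, Ines, Kalinda, Jovan, Linnea, and Jessamy: $58,000 each.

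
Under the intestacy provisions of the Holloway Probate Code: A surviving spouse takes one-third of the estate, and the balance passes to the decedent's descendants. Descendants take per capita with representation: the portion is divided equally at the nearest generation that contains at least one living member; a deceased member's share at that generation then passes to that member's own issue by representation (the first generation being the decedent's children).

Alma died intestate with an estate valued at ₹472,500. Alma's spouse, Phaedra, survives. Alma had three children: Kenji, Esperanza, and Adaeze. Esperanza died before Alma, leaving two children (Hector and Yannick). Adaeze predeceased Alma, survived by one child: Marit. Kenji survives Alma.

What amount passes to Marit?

Phaedra takes one-third of ₹472,500 = ₹157,500. The remaining ₹315,000 passes to the descendants.
The descendants' portion (₹315,000) is divided into 3 shares of ₹105,000: Kenji takes ₹105,000; Esperanza's ₹105,000 share passes to Esperanza's issue; Adaeze's ₹105,000 share passes to Adaeze's issue.
Esperanza's share (₹105,000) is divided into 2 shares of ₹52,500: Hector and Yannick each take ₹52,500.
Adaeze's share (₹105,000) passes entirely to Marit.

Marit receives ₹105,000.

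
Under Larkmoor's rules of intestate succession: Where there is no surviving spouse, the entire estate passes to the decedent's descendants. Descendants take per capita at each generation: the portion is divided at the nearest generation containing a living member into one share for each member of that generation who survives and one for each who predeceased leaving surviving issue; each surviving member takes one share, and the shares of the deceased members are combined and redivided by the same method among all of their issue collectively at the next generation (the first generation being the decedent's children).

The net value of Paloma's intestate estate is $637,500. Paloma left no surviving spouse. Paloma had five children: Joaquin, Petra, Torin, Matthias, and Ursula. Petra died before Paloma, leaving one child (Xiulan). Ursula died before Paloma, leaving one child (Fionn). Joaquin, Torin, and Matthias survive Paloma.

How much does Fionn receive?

Fionn receives $127,500.

The entire $637,500 passes to the descendants.
That amount ($637,500) is divided at the children's generation into 5 shares of $127,500. Joaquin, Torin, and Matthias each take $127,500. The 2 shares of the deceased (Petra and Ursula) are combined into a pool of $255,000.
That pool ($255,000) is divided at the grandchildren's generation equally among Xiulan and Fionn: $127,500 each.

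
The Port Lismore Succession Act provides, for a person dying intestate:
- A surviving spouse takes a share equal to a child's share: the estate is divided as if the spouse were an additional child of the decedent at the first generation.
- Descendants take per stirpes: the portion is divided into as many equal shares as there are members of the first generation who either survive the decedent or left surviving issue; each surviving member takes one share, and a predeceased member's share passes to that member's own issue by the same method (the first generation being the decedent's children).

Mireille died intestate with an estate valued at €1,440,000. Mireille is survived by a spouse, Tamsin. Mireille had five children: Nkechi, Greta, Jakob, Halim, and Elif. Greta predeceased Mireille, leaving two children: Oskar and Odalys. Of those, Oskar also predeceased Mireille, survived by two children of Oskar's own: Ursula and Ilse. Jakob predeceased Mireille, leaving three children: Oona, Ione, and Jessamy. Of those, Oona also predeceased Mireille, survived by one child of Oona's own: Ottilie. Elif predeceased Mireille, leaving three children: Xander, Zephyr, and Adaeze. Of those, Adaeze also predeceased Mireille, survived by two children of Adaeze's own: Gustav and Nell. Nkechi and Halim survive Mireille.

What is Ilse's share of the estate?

Ilse receives €60,000.

The spouse counts as an additional share at the children's level, so there are 6 primary shares of €240,000. Tamsin takes one such share (€240,000).
The children's combined portion (€1,200,000) is divided into 5 shares of €240,000: Nkechi and Halim each take €240,000; Greta's €240,000 share passes to Greta's issue; Jakob's €240,000 share passes to Jakob's issue; Elif's €240,000 share passes to Elif's issue.
Greta's share (€240,000) is divided into 2 shares of €120,000: Odalys takes €120,000; Oskar's €120,000 share passes to Oskar's issue.
Oskar's share (€120,000) is divided into 2 shares of €60,000: Ursula and Ilse each take €60,000.
Jakob's share (€240,000) is divided into 3 shares of €80,000: Ione and Jessamy each take €80,000; Oona's €80,000 share passes to Oona's issue.
Oona's share (€80,000) passes entirely to Ottilie.
Elif's share (€240,000) is divided into 3 shares of €80,000: Xander and Zephyr each take €80,000; Adaeze's €80,000 share passes to Adaeze's issue.
Adaeze's share (€80,000) is divided into 2 shares of €40,000: Gustav and Nell each take €40,000.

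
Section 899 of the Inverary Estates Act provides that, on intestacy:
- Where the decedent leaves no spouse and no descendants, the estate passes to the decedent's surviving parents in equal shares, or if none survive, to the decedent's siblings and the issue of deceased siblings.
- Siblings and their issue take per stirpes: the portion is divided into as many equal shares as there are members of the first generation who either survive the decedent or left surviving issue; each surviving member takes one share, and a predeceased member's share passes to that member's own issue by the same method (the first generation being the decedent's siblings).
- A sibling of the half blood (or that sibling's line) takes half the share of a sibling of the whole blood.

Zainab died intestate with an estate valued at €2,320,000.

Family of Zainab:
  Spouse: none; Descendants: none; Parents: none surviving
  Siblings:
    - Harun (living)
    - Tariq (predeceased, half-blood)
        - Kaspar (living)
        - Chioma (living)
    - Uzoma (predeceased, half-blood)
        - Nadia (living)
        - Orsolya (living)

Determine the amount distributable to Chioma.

The entire €2,320,000 passes to the siblings and their issue.
Counting each half-blood sibling's line as half a unit, there are 2 units in €2,320,000, so one unit is €1,160,000. Whole-blood lines (Harun) take €1,160,000 each; half-blood lines (Tariq and Uzoma) take €580,000 each.
Tariq's share (€580,000) is divided into 2 shares of €290,000: Kaspar and Chioma each take €290,000.
Uzoma's share (€580,000) is divided into 2 shares of €290,000: Nadia and Orsolya each take €290,000.

Chioma receives €290,000.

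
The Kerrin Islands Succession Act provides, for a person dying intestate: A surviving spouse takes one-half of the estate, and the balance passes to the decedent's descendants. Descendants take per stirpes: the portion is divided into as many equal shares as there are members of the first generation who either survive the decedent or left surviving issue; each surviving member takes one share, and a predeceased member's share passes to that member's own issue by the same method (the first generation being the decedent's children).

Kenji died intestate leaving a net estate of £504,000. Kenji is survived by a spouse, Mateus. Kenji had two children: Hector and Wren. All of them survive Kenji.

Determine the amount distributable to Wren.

Mateus takes one-half of £504,000 = £252,000. The remaining £252,000 passes to the descendants.
The descendants' portion (£252,000) is divided into 2 shares of £126,000: Hector and Wren each take £126,000.

Wren receives £126,000.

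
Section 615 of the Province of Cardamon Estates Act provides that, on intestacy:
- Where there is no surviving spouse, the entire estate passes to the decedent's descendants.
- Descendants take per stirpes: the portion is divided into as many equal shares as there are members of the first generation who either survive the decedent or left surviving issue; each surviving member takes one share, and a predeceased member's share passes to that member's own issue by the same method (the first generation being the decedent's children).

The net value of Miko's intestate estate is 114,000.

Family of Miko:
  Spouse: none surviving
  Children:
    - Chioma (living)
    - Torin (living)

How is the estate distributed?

The entire 114,000 passes to the descendants.
That amount (114,000) is divided into 2 shares of 57,000: Chioma and Torin each take 57,000.

Chioma: 57,000; Torin: 57,000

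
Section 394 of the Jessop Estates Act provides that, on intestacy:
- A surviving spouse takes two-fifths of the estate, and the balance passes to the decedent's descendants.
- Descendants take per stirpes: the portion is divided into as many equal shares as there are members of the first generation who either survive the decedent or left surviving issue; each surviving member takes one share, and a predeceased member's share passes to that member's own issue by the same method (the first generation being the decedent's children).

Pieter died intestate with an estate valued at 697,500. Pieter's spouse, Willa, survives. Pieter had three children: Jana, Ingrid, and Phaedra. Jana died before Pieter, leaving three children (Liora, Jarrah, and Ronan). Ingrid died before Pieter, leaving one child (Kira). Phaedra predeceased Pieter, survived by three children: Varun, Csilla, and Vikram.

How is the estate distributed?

Willa: 279,000; Liora: 46,500; Jarrah: 46,500; Ronan: 46,500; Kira: 139,500; Varun: 46,500; Csilla: 46,500; Vikram: 46,500

Willa takes two-fifths of 697,500 = 279,000. The remaining 418,500 passes to the descendants.
The descendants' portion (418,500) is divided into 3 shares of 139,500: Jana's 139,500 share passes to Jana's issue; Ingrid's 139,500 share passes to Ingrid's issue; Phaedra's 139,500 share passes to Phaedra's issue.
Jana's share (139,500) is divided into 3 shares of 46,500: Liora, Jarrah, and Ronan each take 46,500.
Ingrid's share (139,500) passes entirely to Kira.
Phaedra's share (139,500) is divided into 3 shares of 46,500: Varun, Csilla, and Vikram each take 46,500.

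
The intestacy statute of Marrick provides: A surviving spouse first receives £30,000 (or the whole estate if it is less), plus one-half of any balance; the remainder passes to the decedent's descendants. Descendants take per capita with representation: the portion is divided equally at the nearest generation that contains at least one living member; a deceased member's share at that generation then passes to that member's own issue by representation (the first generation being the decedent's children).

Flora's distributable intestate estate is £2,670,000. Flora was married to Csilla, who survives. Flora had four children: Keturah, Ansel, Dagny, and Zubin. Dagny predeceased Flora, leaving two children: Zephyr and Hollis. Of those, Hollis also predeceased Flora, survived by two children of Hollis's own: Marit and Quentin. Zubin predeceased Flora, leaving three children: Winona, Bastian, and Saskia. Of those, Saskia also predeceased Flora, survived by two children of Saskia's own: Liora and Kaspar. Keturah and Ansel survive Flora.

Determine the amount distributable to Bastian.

Csilla first takes £30,000, leaving a balance of £2,640,000. Csilla then takes one-half of the balance (£1,320,000), for a total of £1,350,000. The remaining £1,320,000 passes to the descendants.
The descendants' portion (£1,320,000) is divided into 4 shares of £330,000: Keturah and Ansel each take £330,000; Dagny's £330,000 share passes to Dagny's issue; Zubin's £330,000 share passes to Zubin's issue.
Dagny's share (£330,000) is divided into 2 shares of £165,000: Zephyr takes £165,000; Hollis's £165,000 share passes to Hollis's issue.
Hollis's share (£165,000) is divided into 2 shares of £82,500: Marit and Quentin each take £82,500.
Zubin's share (£330,000) is divided into 3 shares of £110,000: Winona and Bastian each take £110,000; Saskia's £110,000 share passes to Saskia's issue.
Saskia's share (£110,000) is divided into 2 shares of £55,000: Liora and Kaspar each take £55,000.

Bastian receives £110,000.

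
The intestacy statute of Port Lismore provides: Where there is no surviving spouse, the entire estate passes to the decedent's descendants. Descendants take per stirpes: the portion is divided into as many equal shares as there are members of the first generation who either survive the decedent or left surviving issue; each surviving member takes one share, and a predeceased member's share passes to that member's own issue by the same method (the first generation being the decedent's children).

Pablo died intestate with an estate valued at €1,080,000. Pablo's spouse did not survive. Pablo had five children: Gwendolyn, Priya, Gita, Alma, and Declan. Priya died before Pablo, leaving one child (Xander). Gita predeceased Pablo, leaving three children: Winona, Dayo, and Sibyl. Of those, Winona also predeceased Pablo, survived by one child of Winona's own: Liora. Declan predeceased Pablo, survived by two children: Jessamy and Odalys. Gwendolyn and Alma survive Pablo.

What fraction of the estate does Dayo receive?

The entire €1,080,000 passes to the descendants.
That amount (€1,080,000) is divided into 5 shares of €216,000: Gwendolyn and Alma each take €216,000; Priya's €216,000 share passes to Priya's issue; Gita's €216,000 share passes to Gita's issue; Declan's €216,000 share passes to Declan's issue.
Priya's share (€216,000) passes entirely to Xander.
Gita's share (€216,000) is divided into 3 shares of €72,000: Dayo and Sibyl each take €72,000; Winona's €72,000 share passes to Winona's issue.
Winona's share (€72,000) passes entirely to Liora.
Declan's share (€216,000) is divided into 2 shares of €108,000: Jessamy and Odalys each take €108,000.

Dayo receives 1/15 of the estate.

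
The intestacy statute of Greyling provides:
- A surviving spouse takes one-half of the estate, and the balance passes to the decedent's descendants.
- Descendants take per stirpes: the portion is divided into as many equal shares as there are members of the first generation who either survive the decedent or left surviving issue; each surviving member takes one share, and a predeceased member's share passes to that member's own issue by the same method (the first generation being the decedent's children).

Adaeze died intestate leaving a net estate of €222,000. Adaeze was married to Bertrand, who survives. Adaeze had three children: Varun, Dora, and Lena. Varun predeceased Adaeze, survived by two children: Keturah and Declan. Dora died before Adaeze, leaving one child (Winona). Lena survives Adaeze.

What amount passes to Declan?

Declan receives €18,500.

Bertrand takes one-half of €222,000 = €111,000. The remaining €111,000 passes to the descendants.
The descendants' portion (€111,000) is divided into 3 shares of €37,000: Lena takes €37,000; Varun's €37,000 share passes to Varun's issue; Dora's €37,000 share passes to Dora's issue.
Varun's share (€37,000) is divided into 2 shares of €18,500: Keturah and Declan each take €18,500.
Dora's share (€37,000) passes entirely to Winona.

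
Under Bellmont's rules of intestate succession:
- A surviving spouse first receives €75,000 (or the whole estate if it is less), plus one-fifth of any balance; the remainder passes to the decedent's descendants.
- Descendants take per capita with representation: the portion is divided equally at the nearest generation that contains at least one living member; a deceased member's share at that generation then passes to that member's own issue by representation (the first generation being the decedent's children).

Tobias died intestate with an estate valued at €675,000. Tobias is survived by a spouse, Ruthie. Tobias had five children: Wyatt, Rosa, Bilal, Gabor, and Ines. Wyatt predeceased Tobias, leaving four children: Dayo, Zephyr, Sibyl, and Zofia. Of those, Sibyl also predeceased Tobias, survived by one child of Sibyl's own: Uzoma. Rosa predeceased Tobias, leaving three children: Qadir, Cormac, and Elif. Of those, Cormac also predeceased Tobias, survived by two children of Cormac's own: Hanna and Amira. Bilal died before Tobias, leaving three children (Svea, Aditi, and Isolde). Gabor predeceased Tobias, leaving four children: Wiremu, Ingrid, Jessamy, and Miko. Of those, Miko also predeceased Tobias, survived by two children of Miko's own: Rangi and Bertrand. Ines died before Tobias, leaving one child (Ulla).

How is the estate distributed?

Ruthie: €195,000; Dayo: €32,000; Zephyr: €32,000; Uzoma: €32,000; Zofia: €32,000; Qadir: €32,000; Hanna: €16,000; Amira: €16,000; Elif: €32,000; Svea: €32,000; Aditi: €32,000; Isolde: €32,000; Wiremu: €32,000; Ingrid: €32,000; Jessamy: €32,000; Rangi: €16,000; Bertrand: €16,000; Ulla: €32,000

Ruthie first takes €75,000, leaving a balance of €600,000. Ruthie then takes one-fifth of the balance (€120,000), for a total of €195,000. The remaining €480,000 passes to the descendants.
No child survives, so the initial division is made at the grandchildren's generation.
The descendants' portion (€480,000) is divided into 15 shares of €32,000: Dayo, Zephyr, Zofia, Qadir, Elif, Svea, Aditi, Isolde, Wiremu, Ingrid, Jessamy, and Ulla each take €32,000; Sibyl's €32,000 share passes to Sibyl's issue; Cormac's €32,000 share passes to Cormac's issue; Miko's €32,000 share passes to Miko's issue.
Sibyl's share (€32,000) passes entirely to Uzoma.
Cormac's share (€32,000) is divided into 2 shares of €16,000: Hanna and Amira each take €16,000.
Miko's share (€32,000) is divided into 2 shares of €16,000: Rangi and Bertrand each take €16,000.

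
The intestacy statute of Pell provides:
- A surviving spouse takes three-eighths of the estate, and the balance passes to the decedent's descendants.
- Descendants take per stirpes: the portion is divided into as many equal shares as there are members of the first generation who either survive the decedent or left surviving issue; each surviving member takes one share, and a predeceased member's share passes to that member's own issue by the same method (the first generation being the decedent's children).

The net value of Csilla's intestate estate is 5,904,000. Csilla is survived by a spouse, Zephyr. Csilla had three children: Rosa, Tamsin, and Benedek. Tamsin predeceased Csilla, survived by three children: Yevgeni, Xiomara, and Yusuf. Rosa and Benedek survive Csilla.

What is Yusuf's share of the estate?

Zephyr takes three-eighths of 5,904,000 = 2,214,000. The remaining 3,690,000 passes to the descendants.
The descendants' portion (3,690,000) is divided into 3 shares of 1,230,000: Rosa and Benedek each take 1,230,000; Tamsin's 1,230,000 share passes to Tamsin's issue.
Tamsin's share (1,230,000) is divided into 3 shares of 410,000: Yevgeni, Xiomara, and Yusuf each take 410,000.

Yusuf receives 410,000.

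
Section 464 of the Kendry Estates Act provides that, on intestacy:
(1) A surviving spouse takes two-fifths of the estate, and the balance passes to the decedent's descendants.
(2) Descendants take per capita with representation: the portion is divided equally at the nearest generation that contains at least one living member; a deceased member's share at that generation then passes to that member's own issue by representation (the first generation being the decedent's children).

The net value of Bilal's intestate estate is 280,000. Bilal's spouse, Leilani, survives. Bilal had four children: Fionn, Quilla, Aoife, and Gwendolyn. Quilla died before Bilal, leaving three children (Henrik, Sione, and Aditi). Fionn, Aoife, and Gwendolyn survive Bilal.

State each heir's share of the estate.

Leilani: 112,000; Fionn: 42,000; Henrik: 14,000; Sione: 14,000; Aditi: 14,000; Aoife: 42,000; Gwendolyn: 42,000

Leilani takes two-fifths of 280,000 = 112,000. The remaining 168,000 passes to the descendants.
The descendants' portion (168,000) is divided into 4 shares of 42,000: Fionn, Aoife, and Gwendolyn each take 42,000; Quilla's 42,000 share passes to Quilla's issue.
Quilla's share (42,000) is divided into 3 shares of 14,000: Henrik, Sione, and Aditi each take 14,000.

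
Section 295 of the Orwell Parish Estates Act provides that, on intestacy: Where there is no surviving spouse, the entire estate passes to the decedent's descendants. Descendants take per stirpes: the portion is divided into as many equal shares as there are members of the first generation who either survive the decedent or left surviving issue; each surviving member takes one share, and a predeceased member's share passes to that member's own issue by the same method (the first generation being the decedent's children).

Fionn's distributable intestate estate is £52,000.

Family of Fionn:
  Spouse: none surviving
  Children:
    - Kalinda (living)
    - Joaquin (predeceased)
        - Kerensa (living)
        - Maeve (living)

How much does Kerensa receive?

The entire £52,000 passes to the descendants.
That amount (£52,000) is divided into 2 shares of £26,000: Kalinda takes £26,000; Joaquin's £26,000 share passes to Joaquin's issue.
Joaquin's share (£26,000) is divided into 2 shares of £13,000: Kerensa and Maeve each take £13,000.

Kerensa receives £13,000.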